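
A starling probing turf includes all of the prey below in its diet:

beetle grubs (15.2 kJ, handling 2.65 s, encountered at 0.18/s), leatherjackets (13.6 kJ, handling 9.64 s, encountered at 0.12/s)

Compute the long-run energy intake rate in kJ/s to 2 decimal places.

Energy encountered per unit search time: 0.18×15.2 + 0.12×13.6 = 4.368 kJ/s.
Handling time per unit search time: 0.18×2.65 + 0.12×9.64 = 1.634.
Rate = 4.368/(1 + 1.634) = 1.658 kJ/s.

1.66 kJ/s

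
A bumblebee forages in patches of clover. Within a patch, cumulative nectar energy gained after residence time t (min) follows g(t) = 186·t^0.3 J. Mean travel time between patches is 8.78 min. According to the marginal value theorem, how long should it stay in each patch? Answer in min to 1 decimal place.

3.8 min

By the marginal value theorem, leave when the instantaneous gain rate g'(t) equals the habitat-wide average g(t)/(T + t).
g'(t) = 0.3·186·t^-0.7. Setting 0.3·186·t^-0.7 = 186·t^0.3/(8.78+t) gives 0.3(8.78+t) = t, so 0.70·t = 0.3×8.78.
t* = 0.3×8.78/0.70 = 3.763 min.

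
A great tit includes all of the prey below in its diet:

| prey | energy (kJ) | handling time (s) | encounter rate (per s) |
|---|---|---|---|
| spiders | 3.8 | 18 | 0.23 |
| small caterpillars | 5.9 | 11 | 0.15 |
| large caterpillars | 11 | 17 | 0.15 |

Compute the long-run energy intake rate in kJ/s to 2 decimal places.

0.36 kJ/s

R = (0.23×3.8 + 0.15×5.9 + 0.15×11) / (1 + 0.23×18 + 0.15×11 + 0.15×17) = 3.409/9.34 = 0.365 kJ/s.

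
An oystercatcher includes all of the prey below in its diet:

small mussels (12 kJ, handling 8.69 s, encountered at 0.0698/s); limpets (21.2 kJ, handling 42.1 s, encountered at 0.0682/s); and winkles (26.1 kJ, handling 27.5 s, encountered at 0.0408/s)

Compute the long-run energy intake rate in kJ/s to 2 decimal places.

0.60 kJ/s

R = Σλ_iE_i / (1 + Σλ_ih_i)
Numerator: 0.0698×12 + 0.0682×21.2 + 0.0408×26.1 = 3.348
Denominator: 1 + 0.0698×8.69 + 0.0682×42.1 + 0.0408×27.5 = 5.6
R = 3.348/5.6 = 0.5979 kJ/s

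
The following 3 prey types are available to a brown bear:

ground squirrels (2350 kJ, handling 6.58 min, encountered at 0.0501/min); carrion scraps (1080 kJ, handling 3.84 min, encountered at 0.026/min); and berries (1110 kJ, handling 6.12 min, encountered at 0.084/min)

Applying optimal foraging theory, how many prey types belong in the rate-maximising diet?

Profitabilities (E/h, kJ/min): ground squirrels 357, carrion scraps 281, berries 181. Add prey in this order while the next type's profitability exceeds the intake rate on those already taken.
Rate on top 1: 88.55. carrion scraps: 281 > 88.55 → include.
Rate on top 2: 102. berries: 181 > 102 → include.
Optimal diet: ground squirrels, carrion scraps, berries — 3 of 3 types.

3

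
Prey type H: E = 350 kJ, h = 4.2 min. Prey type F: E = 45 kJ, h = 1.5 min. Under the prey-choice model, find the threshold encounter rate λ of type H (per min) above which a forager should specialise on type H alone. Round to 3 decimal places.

0.134 per min

The zero-one rule: include type F iff E₂/h₂ > λE₁/(1+λh₁). Equality gives the switch point.
λE₁h₂ = E₂ + λE₂h₁ ⇒ λ = E₂/(E₁h₂ − E₂h₁) = 45/(525 − 189) = 0.1339 per min.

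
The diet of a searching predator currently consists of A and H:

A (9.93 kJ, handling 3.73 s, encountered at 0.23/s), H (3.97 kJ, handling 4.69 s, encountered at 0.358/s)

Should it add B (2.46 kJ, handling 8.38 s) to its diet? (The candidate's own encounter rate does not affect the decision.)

Intake rate on the current diet: R = (0.23×9.93 + 0.358×3.97) / (1 + 0.23×3.73 + 0.358×4.69) = 3.705/3.537 = 1.048 kJ/s.
B: E/h = 2.46/8.38 = 0.2936 kJ/s.
Since 0.2936 < R, time spent handling B is better spent searching.

No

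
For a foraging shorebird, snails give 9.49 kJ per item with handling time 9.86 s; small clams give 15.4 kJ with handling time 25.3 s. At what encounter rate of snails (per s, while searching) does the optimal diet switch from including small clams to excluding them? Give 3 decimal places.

Drop small clams once their profitability E₂/h₂ falls below the rate achievable on snails alone: E₂/h₂ = λE₁/(1 + λh₁).
Solve for λ: λE₁h₂ = E₂(1 + λh₁) → λ(E₁h₂ − E₂h₁) = E₂ → λ = E₂/(E₁h₂ − E₂h₁).
λ = 15.4/(9.49×25.3 − 15.4×9.86) = 15.4/88.25 = 0.1745 per s.

0.174 per s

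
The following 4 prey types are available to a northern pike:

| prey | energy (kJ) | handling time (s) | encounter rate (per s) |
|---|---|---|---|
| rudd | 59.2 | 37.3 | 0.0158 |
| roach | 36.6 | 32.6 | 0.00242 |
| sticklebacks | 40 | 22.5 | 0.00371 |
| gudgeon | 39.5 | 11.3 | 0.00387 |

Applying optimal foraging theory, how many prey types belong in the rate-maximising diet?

E/h in descending order: gudgeon 3.5, sticklebacks 1.78, rudd 1.59, roach 1.12 kJ/s. The optimal diet is the largest prefix of this list for which every included type satisfies E_i/h_i > R on the types above it.
Rate on top 1: 0.1465. sticklebacks: 1.78 > 0.1465 → include.
Rate on top 2: 0.2673. rudd: 1.59 > 0.2673 → include.
Rate on top 3: 0.7204. roach: 1.12 > 0.7204 → include.
Optimal diet: gudgeon, sticklebacks, rudd, roach — 4 of 4 types.

4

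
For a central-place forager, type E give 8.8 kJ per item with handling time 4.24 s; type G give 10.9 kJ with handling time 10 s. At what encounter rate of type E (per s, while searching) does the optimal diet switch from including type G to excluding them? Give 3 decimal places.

0.261 per s

Drop type G once their profitability E₂/h₂ falls below the rate achievable on type E alone: E₂/h₂ = λE₁/(1 + λh₁).
Solve for λ: λE₁h₂ = E₂(1 + λh₁) → λ(E₁h₂ − E₂h₁) = E₂ → λ = E₂/(E₁h₂ − E₂h₁).
λ = 10.9/(8.8×10 − 10.9×4.24) = 10.9/41.78 = 0.2609 per s.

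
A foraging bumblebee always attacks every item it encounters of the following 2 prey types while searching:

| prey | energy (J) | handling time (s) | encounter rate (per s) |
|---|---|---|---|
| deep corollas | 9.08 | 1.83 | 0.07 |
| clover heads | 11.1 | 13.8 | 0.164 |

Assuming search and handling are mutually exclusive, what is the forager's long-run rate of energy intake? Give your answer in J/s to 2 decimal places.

R = Σλ_iE_i / (1 + Σλ_ih_i)
Numerator: 0.07×9.08 + 0.164×11.1 = 2.456
Denominator: 1 + 0.07×1.83 + 0.164×13.8 = 3.391
R = 2.456/3.391 = 0.7242 J/s

0.72 J/s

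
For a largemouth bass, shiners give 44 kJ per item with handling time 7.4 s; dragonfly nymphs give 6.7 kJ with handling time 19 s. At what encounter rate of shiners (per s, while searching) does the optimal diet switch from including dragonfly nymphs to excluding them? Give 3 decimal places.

0.009 per s

The zero-one rule: include dragonfly nymphs iff E₂/h₂ > λE₁/(1+λh₁). Equality gives the switch point.
λE₁h₂ = E₂ + λE₂h₁ ⇒ λ = E₂/(E₁h₂ − E₂h₁) = 6.7/(836 − 49.58) = 0.00852 per s.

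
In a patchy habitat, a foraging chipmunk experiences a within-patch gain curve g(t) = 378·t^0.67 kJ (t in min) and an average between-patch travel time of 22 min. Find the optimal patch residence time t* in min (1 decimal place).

44.7 min

Optimal t* satisfies g'(t*) = g(t*)/(T + t*).
g'(t) = 0.67·378·t^-0.33. Setting 0.67·378·t^-0.33 = 378·t^0.67/(22+t) gives 0.67(22+t) = t, so 0.33·t = 0.67×22.
t* = 0.67×22/0.33 = 44.67 min.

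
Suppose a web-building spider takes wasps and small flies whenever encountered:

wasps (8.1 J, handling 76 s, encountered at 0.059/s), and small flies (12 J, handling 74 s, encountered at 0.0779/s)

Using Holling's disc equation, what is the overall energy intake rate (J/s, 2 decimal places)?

R = (0.059×8.1 + 0.0779×12) / (1 + 0.059×76 + 0.0779×74) = 1.413/11.25 = 0.1256 J/s.

0.13 J/s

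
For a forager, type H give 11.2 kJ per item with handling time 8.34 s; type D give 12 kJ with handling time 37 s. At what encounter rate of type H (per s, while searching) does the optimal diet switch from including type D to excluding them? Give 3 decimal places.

0.038 per s

The zero-one rule: include type D iff E₂/h₂ > λE₁/(1+λh₁). Equality gives the switch point.
λE₁h₂ = E₂ + λE₂h₁ ⇒ λ = E₂/(E₁h₂ − E₂h₁) = 12/(414.4 − 100.1) = 0.03818 per s.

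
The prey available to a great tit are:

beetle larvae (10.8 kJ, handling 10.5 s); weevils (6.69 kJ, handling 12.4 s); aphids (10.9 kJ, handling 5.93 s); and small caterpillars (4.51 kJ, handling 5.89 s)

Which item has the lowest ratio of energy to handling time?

weevils

Profitability E/h (kJ/s): beetle larvae = 10.8/10.5 = 1.03, weevils = 6.69/12.4 = 0.54, aphids = 10.9/5.93 = 1.84, small caterpillars = 4.51/5.89 = 0.766.
Ranked: aphids > beetle larvae > small caterpillars > weevils.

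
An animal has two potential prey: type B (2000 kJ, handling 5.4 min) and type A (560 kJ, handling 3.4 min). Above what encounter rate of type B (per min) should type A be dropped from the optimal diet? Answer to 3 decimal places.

At the threshold, the rate on type B alone equals the profitability of type A: λ·2000/(1 + λ·5.4) = 560/3.4 = 164.7.
Rearranging, λ(2000 − 164.7×5.4) = 164.7, so λ = 164.7/1111 = 0.1483 per min.

0.148 per min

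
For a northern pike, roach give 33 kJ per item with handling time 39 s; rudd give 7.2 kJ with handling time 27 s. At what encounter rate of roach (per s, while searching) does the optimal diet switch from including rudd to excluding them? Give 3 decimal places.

0.012 per s

At the threshold, the rate on roach alone equals the profitability of rudd: λ·33/(1 + λ·39) = 7.2/27 = 0.2667.
Rearranging, λ(33 − 0.2667×39) = 0.2667, so λ = 0.2667/22.6 = 0.0118 per s.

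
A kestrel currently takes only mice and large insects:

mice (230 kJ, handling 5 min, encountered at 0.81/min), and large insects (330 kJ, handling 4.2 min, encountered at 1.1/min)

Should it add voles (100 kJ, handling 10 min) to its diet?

No

Intake rate on the current diet: R = (0.81×230 + 1.1×330) / (1 + 0.81×5 + 1.1×4.2) = 549.3/9.67 = 56.8 kJ/min.
voles: E/h = 100/10 = 10 kJ/min.
10 < 56.8, so adding voles would lower the average — exclude it.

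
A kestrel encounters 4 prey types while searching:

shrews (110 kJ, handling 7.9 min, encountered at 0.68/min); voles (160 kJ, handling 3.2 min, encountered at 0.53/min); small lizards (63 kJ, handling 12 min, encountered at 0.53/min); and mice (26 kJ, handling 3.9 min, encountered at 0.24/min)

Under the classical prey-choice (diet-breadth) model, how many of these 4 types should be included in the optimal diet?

1

Profitabilities (E/h, kJ/min): voles 50, shrews 13.9, mice 6.67, small lizards 5.25. Add prey in this order while the next type's profitability exceeds the intake rate on those already taken.
Rate on top 1: 31.45. shrews: 13.9 < 31.45 → exclude; stop.
Optimal diet: voles — 1 of 4 types.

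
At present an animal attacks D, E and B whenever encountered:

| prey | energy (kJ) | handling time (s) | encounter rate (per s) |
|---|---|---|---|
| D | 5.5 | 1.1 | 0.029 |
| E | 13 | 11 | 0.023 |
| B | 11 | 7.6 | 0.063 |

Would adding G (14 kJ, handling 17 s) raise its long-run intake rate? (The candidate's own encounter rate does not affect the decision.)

Yes

Intake rate on the current diet: R = (0.029×5.5 + 0.023×13 + 0.063×11) / (1 + 0.029×1.1 + 0.023×11 + 0.063×7.6) = 1.151/1.764 = 0.6529 kJ/s.
Profitability of G: 14/17 = 0.8235 kJ/s.
0.8235 > 0.6529, so adding G raises the average — include it.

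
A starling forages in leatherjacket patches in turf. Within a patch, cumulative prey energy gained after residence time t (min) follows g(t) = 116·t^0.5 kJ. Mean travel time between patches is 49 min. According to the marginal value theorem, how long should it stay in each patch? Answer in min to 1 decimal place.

49.0 min

Optimal t* satisfies g'(t*) = g(t*)/(T + t*).
g'(t) = 0.5·116·t^-0.5. Setting 0.5·116·t^-0.5 = 116·t^0.5/(49+t) gives 0.5(49+t) = t, so 0.50·t = 0.5×49.
t* = 0.5×49/0.50 = 49 min.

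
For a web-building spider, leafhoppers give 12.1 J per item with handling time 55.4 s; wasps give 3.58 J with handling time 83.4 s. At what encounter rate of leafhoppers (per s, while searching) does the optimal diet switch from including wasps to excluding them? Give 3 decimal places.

Drop wasps once their profitability E₂/h₂ falls below the rate achievable on leafhoppers alone: E₂/h₂ = λE₁/(1 + λh₁).
Solve for λ: λE₁h₂ = E₂(1 + λh₁) → λ(E₁h₂ − E₂h₁) = E₂ → λ = E₂/(E₁h₂ − E₂h₁).
λ = 3.58/(12.1×83.4 − 3.58×55.4) = 3.58/810.8 = 0.004415 per s.

0.004 per s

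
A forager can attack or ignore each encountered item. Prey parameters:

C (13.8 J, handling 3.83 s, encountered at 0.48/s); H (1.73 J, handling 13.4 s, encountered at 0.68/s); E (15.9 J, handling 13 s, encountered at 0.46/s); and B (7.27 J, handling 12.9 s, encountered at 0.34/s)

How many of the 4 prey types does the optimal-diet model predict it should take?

E/h in descending order: C 3.6, E 1.22, B 0.564, H 0.129 J/s. The optimal diet is the largest prefix of this list for which every included type satisfies E_i/h_i > R on the types above it.
Rate on top 1: 2.334. E: 1.22 < 2.334 → exclude; stop.
Optimal diet: C — 1 of 4 types.

1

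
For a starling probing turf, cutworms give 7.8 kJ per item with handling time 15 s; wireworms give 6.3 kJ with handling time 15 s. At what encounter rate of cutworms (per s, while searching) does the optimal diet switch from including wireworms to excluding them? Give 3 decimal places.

0.280 per s

The zero-one rule: include wireworms iff E₂/h₂ > λE₁/(1+λh₁). Equality gives the switch point.
λE₁h₂ = E₂ + λE₂h₁ ⇒ λ = E₂/(E₁h₂ − E₂h₁) = 6.3/(117 − 94.5) = 0.28 per s.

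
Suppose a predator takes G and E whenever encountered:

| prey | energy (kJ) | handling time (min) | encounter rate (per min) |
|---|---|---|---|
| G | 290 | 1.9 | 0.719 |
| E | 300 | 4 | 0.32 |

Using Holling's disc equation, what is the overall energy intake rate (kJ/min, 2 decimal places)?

Energy encountered per unit search time: 0.719×290 + 0.32×300 = 304.5 kJ/min.
Handling time per unit search time: 0.719×1.9 + 0.32×4 = 2.646.
Rate = 304.5/(1 + 2.646) = 83.52 kJ/min.

83.52 kJ/min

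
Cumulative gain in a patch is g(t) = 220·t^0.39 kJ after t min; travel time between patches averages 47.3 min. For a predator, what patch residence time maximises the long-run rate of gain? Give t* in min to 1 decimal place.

30.2 min

Maximise g(t)/(T+t): set derivative to zero → g'(t)(T+t) = g(t).
g'(t) = 0.39·220·t^-0.61. Setting 0.39·220·t^-0.61 = 220·t^0.39/(47.3+t) gives 0.39(47.3+t) = t, so 0.61·t = 0.39×47.3.
t* = 0.39×47.3/0.61 = 30.24 min.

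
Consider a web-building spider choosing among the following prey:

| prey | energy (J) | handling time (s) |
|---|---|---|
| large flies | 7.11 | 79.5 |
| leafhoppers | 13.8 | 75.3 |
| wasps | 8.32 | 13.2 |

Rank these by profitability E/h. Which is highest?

wasps

Profitability E/h (J/s): large flies = 7.11/79.5 = 0.0894, leafhoppers = 13.8/75.3 = 0.183, wasps = 8.32/13.2 = 0.63.
Ranked: wasps > leafhoppers > large flies.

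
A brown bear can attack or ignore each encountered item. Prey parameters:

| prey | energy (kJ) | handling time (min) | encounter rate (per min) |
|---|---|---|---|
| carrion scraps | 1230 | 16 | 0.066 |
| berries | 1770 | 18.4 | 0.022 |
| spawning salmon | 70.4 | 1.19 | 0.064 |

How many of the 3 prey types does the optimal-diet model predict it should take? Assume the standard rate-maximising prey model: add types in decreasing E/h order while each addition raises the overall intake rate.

Rank by E/h (kJ/min): berries 96.2, carrion scraps 76.9, spawning salmon 59.2. Include each in turn until the next type's E/h falls below the running intake rate.
Rate on top 1: 27.72. carrion scraps: 76.9 > 27.72 → include.
Rate on top 2: 48.81. spawning salmon: 59.2 > 48.81 → include.
Optimal diet: berries, carrion scraps, spawning salmon — 3 of 3 types.

3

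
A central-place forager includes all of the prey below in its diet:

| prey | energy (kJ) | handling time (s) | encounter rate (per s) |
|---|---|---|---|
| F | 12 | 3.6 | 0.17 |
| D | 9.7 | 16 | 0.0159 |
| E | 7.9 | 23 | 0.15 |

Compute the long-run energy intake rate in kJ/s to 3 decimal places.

R = (0.17×12 + 0.0159×9.7 + 0.15×7.9) / (1 + 0.17×3.6 + 0.0159×16 + 0.15×23) = 3.379/5.316 = 0.6356 kJ/s.

0.636 kJ/s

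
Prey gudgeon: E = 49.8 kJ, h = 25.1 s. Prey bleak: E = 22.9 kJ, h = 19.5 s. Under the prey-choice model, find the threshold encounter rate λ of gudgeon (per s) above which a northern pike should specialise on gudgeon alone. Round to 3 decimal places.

The zero-one rule: include bleak iff E₂/h₂ > λE₁/(1+λh₁). Equality gives the switch point.
λE₁h₂ = E₂ + λE₂h₁ ⇒ λ = E₂/(E₁h₂ − E₂h₁) = 22.9/(971.1 − 574.8) = 0.05778 per s.

0.058 per s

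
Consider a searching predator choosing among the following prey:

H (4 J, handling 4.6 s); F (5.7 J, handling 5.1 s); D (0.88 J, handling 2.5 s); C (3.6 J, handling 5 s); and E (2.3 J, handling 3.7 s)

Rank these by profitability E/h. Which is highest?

Profitability E/h (J/s): H = 4/4.6 = 0.87, F = 5.7/5.1 = 1.12, D = 0.88/2.5 = 0.352, C = 3.6/5 = 0.72, E = 2.3/3.7 = 0.622.
Ranked: F > H > C > E > D.

F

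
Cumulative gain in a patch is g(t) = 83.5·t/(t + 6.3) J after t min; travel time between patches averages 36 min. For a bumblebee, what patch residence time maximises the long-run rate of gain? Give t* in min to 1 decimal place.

Maximise g(t)/(T+t): set derivative to zero → g'(t)(T+t) = g(t).
g'(t) = 83.5·6.3/(t + 6.3)². Setting 83.5·6.3/(t+6.3)² = 83.5t/[(t+6.3)(36+t)] gives 6.3(36+t) = t(t+6.3), so t² = 6.3×36 = 226.8.
t* = √226.8 = 15.06 min.

15.1 min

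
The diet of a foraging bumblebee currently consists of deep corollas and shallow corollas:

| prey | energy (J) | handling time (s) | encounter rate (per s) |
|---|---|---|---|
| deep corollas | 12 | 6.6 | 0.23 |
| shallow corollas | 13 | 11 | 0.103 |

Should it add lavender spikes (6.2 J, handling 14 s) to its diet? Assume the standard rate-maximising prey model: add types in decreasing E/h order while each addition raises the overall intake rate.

Current rate: (0.23×12 + 0.103×13)/(1 + 0.23×6.6 + 0.103×11) = 1.123 J/s.
Profitability of lavender spikes: 6.2/14 = 0.4429 J/s.
0.4429 < 1.123, so adding lavender spikes would lower the average — exclude it.

No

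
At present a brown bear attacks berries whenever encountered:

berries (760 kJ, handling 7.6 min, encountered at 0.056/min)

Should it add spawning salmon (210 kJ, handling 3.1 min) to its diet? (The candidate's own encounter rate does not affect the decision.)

Current rate: (0.056×760)/(1 + 0.056×7.6) = 29.85 kJ/min.
spawning salmon: E/h = 210/3.1 = 67.74 kJ/min.
Since 67.74 > R, including spawning salmon increases the long-run rate.

Yes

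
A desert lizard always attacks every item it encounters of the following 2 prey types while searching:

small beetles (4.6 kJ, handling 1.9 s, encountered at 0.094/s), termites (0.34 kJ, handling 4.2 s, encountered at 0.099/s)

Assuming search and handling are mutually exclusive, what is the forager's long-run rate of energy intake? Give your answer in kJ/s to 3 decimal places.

0.292 kJ/s

R = Σλ_iE_i / (1 + Σλ_ih_i)
Numerator: 0.094×4.6 + 0.099×0.34 = 0.4661
Denominator: 1 + 0.094×1.9 + 0.099×4.2 = 1.594
R = 0.4661/1.594 = 0.2923 kJ/s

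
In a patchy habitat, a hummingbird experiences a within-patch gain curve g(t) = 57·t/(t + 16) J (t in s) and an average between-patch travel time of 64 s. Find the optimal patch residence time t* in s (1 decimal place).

32.0 s

By the marginal value theorem, leave when the instantaneous gain rate g'(t) equals the habitat-wide average g(t)/(T + t).
g'(t) = 57·16/(t + 16)². Setting 57·16/(t+16)² = 57t/[(t+16)(64+t)] gives 16(64+t) = t(t+16), so t² = 16×64 = 1024.
t* = √1024 = 32 s.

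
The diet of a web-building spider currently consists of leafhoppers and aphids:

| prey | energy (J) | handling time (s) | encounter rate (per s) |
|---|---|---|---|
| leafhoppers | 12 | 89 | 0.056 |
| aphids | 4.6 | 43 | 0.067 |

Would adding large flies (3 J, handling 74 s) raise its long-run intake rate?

On leafhoppers and aphids alone, R = ΣλE/(1+Σλh) = 0.9802/8.865 = 0.1106 J/s.
large flies: E/h = 3/74 = 0.04054 J/s.
Since 0.04054 < R, time spent handling large flies is better spent searching.

No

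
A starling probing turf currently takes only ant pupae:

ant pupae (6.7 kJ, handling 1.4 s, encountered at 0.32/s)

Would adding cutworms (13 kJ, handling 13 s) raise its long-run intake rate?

No

On ant pupae alone, R = ΣλE/(1+Σλh) = 2.144/1.448 = 1.481 kJ/s.
Profitability of cutworms: 13/13 = 1 kJ/s.
1 < 1.481, so adding cutworms would lower the average — exclude it.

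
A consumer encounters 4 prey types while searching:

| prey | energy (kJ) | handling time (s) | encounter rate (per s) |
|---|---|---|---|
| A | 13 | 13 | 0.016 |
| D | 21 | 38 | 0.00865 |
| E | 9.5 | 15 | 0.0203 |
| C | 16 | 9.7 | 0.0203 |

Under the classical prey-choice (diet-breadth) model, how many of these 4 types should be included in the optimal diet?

4

Profitabilities (E/h, kJ/s): C 1.65, A 1, E 0.633, D 0.553. Add prey in this order while the next type's profitability exceeds the intake rate on those already taken.
Rate on top 1: 0.2714. A: 1 > 0.2714 → include.
Rate on top 2: 0.3792. E: 0.633 > 0.3792 → include.
Rate on top 3: 0.4245. D: 0.553 > 0.4245 → include.
Optimal diet: C, A, E, D — 4 of 4 types.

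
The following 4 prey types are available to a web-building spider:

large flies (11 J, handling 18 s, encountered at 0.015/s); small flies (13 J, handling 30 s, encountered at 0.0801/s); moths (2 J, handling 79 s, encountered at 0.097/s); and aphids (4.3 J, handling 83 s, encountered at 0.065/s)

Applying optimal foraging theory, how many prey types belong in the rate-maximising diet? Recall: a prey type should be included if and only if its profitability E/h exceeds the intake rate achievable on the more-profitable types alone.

2

Profitabilities (E/h, J/s): large flies 0.611, small flies 0.433, aphids 0.0518, moths 0.0253. Add prey in this order while the next type's profitability exceeds the intake rate on those already taken.
Rate on top 1: 0.1299. small flies: 0.433 > 0.1299 → include.
Rate on top 2: 0.3284. aphids: 0.0518 < 0.3284 → exclude; stop.
Optimal diet: large flies, small flies — 2 of 4 types.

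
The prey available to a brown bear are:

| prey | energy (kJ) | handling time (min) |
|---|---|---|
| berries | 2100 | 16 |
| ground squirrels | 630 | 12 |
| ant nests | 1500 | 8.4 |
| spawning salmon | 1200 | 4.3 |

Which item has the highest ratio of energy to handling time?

Profitability E/h (kJ/min): berries = 2100/16 = 131, ground squirrels = 630/12 = 52.5, ant nests = 1500/8.4 = 179, spawning salmon = 1200/4.3 = 279.
Ranked: spawning salmon > ant nests > berries > ground squirrels.

spawning salmon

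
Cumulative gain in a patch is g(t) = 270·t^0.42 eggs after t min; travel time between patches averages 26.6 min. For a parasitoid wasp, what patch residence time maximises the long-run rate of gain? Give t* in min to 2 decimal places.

By the marginal value theorem, leave when the instantaneous gain rate g'(t) equals the habitat-wide average g(t)/(T + t).
g'(t) = 0.42·270·t^-0.58. Setting 0.42·270·t^-0.58 = 270·t^0.42/(26.6+t) gives 0.42(26.6+t) = t, so 0.58·t = 0.42×26.6.
t* = 0.42×26.6/0.58 = 19.26 min.

19.26 min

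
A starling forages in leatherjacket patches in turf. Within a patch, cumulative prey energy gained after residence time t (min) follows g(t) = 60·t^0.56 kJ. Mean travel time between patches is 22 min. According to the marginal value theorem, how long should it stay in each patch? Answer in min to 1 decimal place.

By the marginal value theorem, leave when the instantaneous gain rate g'(t) equals the habitat-wide average g(t)/(T + t).
g'(t) = 0.56·60·t^-0.44. Setting 0.56·60·t^-0.44 = 60·t^0.56/(22+t) gives 0.56(22+t) = t, so 0.44·t = 0.56×22.
t* = 0.56×22/0.44 = 28 min.

28.0 min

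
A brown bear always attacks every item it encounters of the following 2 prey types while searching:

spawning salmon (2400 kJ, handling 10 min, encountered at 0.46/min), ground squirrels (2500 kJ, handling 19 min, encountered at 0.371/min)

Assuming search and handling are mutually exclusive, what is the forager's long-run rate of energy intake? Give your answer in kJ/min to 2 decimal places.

160.61 kJ/min

Energy encountered per unit search time: 0.46×2400 + 0.371×2500 = 2032 kJ/min.
Handling time per unit search time: 0.46×10 + 0.371×19 = 11.65.
Rate = 2032/(1 + 11.65) = 160.6 kJ/min.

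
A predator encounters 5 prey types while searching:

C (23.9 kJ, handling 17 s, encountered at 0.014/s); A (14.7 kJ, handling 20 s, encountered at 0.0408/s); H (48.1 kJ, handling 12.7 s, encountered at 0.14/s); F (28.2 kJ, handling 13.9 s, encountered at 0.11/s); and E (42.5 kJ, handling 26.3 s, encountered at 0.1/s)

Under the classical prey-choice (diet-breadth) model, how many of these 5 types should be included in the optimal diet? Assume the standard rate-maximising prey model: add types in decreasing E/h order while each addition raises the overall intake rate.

E/h in descending order: H 3.79, F 2.03, E 1.62, C 1.41, A 0.735 kJ/s. The optimal diet is the largest prefix of this list for which every included type satisfies E_i/h_i > R on the types above it.
Rate on top 1: 2.424. F: 2.03 < 2.424 → exclude; stop.
Optimal diet: H — 1 of 5 types.

1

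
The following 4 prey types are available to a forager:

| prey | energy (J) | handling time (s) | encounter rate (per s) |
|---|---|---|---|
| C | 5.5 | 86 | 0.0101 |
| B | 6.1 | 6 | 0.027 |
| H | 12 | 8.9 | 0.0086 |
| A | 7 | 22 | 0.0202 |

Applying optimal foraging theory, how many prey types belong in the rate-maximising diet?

Rank by E/h (J/s): H 1.35, B 1.02, A 0.318, C 0.064. Include each in turn until the next type's E/h falls below the running intake rate.
Rate on top 1: 0.09586. B: 1.02 > 0.09586 → include.
Rate on top 2: 0.2163. A: 0.318 > 0.2163 → include.
Rate on top 3: 0.2432. C: 0.064 < 0.2432 → exclude; stop.
Optimal diet: H, B, A — 3 of 4 types.

3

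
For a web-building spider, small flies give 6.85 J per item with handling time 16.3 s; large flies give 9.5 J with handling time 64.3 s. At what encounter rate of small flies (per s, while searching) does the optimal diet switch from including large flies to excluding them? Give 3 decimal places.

At the threshold, the rate on small flies alone equals the profitability of large flies: λ·6.85/(1 + λ·16.3) = 9.5/64.3 = 0.1477.
Rearranging, λ(6.85 − 0.1477×16.3) = 0.1477, so λ = 0.1477/4.442 = 0.03326 per s.

0.033 per s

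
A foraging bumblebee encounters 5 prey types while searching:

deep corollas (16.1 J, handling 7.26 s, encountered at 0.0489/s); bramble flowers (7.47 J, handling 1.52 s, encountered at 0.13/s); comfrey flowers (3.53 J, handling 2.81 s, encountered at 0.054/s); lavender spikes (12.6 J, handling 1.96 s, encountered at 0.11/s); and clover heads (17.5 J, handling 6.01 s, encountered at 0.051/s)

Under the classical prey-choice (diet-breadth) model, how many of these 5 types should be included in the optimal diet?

E/h in descending order: lavender spikes 6.43, bramble flowers 4.91, clover heads 2.91, deep corollas 2.22, comfrey flowers 1.26 J/s. The optimal diet is the largest prefix of this list for which every included type satisfies E_i/h_i > R on the types above it.
Rate on top 1: 1.14. bramble flowers: 4.91 > 1.14 → include.
Rate on top 2: 1.668. clover heads: 2.91 > 1.668 → include.
Rate on top 3: 1.89. deep corollas: 2.22 > 1.89 → include.
Rate on top 4: 1.946. comfrey flowers: 1.26 < 1.946 → exclude; stop.
Optimal diet: lavender spikes, bramble flowers, clover heads, deep corollas — 4 of 5 types.

4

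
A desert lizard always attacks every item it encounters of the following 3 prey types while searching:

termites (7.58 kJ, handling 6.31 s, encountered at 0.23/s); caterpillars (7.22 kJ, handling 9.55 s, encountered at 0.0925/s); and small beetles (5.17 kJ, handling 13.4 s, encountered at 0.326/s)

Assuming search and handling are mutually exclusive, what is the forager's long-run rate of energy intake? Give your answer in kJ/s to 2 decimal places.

0.53 kJ/s

R = (0.23×7.58 + 0.0925×7.22 + 0.326×5.17) / (1 + 0.23×6.31 + 0.0925×9.55 + 0.326×13.4) = 4.097/7.703 = 0.5318 kJ/s.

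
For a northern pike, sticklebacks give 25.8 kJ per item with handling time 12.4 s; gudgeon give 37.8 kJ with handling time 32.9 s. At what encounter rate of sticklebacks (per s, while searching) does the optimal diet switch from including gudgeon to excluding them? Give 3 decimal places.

0.099 per s

At the threshold, the rate on sticklebacks alone equals the profitability of gudgeon: λ·25.8/(1 + λ·12.4) = 37.8/32.9 = 1.149.
Rearranging, λ(25.8 − 1.149×12.4) = 1.149, so λ = 1.149/11.55 = 0.09945 per s.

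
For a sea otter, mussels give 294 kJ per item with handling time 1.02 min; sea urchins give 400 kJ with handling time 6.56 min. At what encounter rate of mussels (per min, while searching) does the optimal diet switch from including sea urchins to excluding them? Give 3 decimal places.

0.263 per min

At the threshold, the rate on mussels alone equals the profitability of sea urchins: λ·294/(1 + λ·1.02) = 400/6.56 = 60.98.
Rearranging, λ(294 − 60.98×1.02) = 60.98, so λ = 60.98/231.8 = 0.263 per min.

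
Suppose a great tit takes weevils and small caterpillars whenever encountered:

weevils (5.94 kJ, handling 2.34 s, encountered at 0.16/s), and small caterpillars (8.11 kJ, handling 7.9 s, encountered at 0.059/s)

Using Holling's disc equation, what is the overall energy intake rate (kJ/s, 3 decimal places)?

0.776 kJ/s

R = (0.16×5.94 + 0.059×8.11) / (1 + 0.16×2.34 + 0.059×7.9) = 1.429/1.841 = 0.7764 kJ/s.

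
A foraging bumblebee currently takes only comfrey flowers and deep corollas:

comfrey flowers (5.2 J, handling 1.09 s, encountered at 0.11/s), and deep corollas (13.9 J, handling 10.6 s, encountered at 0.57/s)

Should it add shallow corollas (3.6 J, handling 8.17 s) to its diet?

No

On comfrey flowers and deep corollas alone, R = ΣλE/(1+Σλh) = 8.495/7.162 = 1.186 J/s.
shallow corollas: E/h = 3.6/8.17 = 0.4406 J/s.
Since 0.4406 < R, time spent handling shallow corollas is better spent searching.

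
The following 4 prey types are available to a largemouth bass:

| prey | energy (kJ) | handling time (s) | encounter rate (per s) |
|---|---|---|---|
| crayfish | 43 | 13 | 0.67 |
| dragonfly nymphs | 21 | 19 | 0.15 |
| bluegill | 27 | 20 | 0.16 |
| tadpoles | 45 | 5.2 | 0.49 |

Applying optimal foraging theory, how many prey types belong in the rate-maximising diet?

1

Profitabilities (E/h, kJ/s): tadpoles 8.65, crayfish 3.31, bluegill 1.35, dragonfly nymphs 1.11. Add prey in this order while the next type's profitability exceeds the intake rate on those already taken.
Rate on top 1: 6.215. crayfish: 3.31 < 6.215 → exclude; stop.
Optimal diet: tadpoles — 1 of 4 types.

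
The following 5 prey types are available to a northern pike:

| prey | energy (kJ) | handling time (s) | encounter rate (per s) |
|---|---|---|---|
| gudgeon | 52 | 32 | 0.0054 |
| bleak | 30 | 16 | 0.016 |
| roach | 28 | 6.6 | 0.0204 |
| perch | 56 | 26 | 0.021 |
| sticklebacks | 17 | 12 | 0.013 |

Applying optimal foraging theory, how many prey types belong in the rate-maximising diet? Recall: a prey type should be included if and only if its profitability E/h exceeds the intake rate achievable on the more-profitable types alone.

Profitabilities (E/h, kJ/s): roach 4.24, perch 2.15, bleak 1.88, gudgeon 1.62, sticklebacks 1.42. Add prey in this order while the next type's profitability exceeds the intake rate on those already taken.
Rate on top 1: 0.5034. perch: 2.15 > 0.5034 → include.
Rate on top 2: 1.04. bleak: 1.88 > 1.04 → include.
Rate on top 3: 1.15. gudgeon: 1.62 > 1.15 → include.
Rate on top 4: 1.189. sticklebacks: 1.42 > 1.189 → include.
Optimal diet: roach, perch, bleak, gudgeon, sticklebacks — 5 of 5 types.

5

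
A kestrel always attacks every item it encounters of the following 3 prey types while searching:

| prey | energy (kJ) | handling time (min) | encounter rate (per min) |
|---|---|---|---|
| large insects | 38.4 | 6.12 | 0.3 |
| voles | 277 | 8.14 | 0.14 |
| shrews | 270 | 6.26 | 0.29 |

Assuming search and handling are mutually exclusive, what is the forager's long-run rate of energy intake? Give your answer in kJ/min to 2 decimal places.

22.21 kJ/min

R = Σλ_iE_i / (1 + Σλ_ih_i)
Numerator: 0.3×38.4 + 0.14×277 + 0.29×270 = 128.6
Denominator: 1 + 0.3×6.12 + 0.14×8.14 + 0.29×6.26 = 5.791
R = 128.6/5.791 = 22.21 kJ/min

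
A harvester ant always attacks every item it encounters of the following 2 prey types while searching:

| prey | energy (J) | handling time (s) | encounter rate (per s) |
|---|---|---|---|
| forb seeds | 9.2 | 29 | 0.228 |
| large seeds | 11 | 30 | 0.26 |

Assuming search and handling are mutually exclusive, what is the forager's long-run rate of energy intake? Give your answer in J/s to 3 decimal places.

R = (0.228×9.2 + 0.26×11) / (1 + 0.228×29 + 0.26×30) = 4.958/15.41 = 0.3217 J/s.

0.322 J/s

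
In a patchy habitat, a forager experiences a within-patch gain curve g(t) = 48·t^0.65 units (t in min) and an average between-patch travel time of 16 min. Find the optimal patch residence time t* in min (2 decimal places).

29.71 min

Maximise g(t)/(T+t): set derivative to zero → g'(t)(T+t) = g(t).
g'(t) = 0.65·48·t^-0.35. Setting 0.65·48·t^-0.35 = 48·t^0.65/(16+t) gives 0.65(16+t) = t, so 0.35·t = 0.65×16.
t* = 0.65×16/0.35 = 29.71 min.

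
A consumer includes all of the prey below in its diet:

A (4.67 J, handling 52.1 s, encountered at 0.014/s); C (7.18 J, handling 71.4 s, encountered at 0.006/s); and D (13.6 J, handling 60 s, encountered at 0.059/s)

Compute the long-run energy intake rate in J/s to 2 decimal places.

0.16 J/s

R = Σλ_iE_i / (1 + Σλ_ih_i)
Numerator: 0.014×4.67 + 0.006×7.18 + 0.059×13.6 = 0.9109
Denominator: 1 + 0.014×52.1 + 0.006×71.4 + 0.059×60 = 5.698
R = 0.9109/5.698 = 0.1599 J/s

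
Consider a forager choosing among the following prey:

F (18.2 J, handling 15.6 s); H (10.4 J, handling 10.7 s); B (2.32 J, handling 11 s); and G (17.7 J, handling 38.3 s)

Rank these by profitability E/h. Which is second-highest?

H

Profitability E/h (J/s): F = 18.2/15.6 = 1.17, H = 10.4/10.7 = 0.972, B = 2.32/11 = 0.211, G = 17.7/38.3 = 0.462.
Ranked: F > H > G > B.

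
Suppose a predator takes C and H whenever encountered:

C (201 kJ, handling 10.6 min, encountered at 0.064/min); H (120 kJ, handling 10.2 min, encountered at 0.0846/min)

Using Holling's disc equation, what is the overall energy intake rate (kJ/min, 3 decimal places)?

R = (0.064×201 + 0.0846×120) / (1 + 0.064×10.6 + 0.0846×10.2) = 23.02/2.541 = 9.057 kJ/min.

9.057 kJ/min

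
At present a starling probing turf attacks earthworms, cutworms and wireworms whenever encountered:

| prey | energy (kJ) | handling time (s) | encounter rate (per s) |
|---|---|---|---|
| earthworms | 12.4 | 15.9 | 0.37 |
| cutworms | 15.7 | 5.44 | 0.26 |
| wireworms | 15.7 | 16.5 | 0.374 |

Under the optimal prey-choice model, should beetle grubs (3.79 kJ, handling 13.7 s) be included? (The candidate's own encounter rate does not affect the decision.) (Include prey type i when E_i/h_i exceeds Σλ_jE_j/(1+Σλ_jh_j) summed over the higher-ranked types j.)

No

On earthworms, cutworms and wireworms alone, R = ΣλE/(1+Σλh) = 14.54/14.47 = 1.005 kJ/s.
Profitability of beetle grubs: 3.79/13.7 = 0.2766 kJ/s.
0.2766 < 1.005, so adding beetle grubs would lower the average — exclude it.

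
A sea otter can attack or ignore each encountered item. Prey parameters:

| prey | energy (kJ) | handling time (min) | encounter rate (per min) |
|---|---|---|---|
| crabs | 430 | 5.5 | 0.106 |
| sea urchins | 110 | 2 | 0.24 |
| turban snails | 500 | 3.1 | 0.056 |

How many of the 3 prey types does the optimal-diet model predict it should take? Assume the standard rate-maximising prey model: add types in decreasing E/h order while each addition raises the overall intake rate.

3

Rank by E/h (kJ/min): turban snails 161, crabs 78.2, sea urchins 55. Include each in turn until the next type's E/h falls below the running intake rate.
Rate on top 1: 23.86. crabs: 78.2 > 23.86 → include.
Rate on top 2: 41.89. sea urchins: 55 > 41.89 → include.
Optimal diet: turban snails, crabs, sea urchins — 3 of 3 types.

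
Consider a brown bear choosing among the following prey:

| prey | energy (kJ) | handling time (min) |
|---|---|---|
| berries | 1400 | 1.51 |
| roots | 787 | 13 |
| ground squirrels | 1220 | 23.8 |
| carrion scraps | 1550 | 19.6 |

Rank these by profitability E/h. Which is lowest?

In descending order of E/h:
berries: 1400/1.51 = 927 kJ/min
carrion scraps: 1550/19.6 = 79.1 kJ/min
roots: 787/13 = 60.5 kJ/min
ground squirrels: 1220/23.8 = 51.3 kJ/min

ground squirrels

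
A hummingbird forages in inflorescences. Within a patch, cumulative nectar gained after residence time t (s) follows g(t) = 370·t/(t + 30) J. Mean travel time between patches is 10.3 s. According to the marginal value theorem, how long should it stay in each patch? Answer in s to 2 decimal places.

Maximise g(t)/(T+t): set derivative to zero → g'(t)(T+t) = g(t).
g'(t) = 370·30/(t + 30)². Setting 370·30/(t+30)² = 370t/[(t+30)(10.3+t)] gives 30(10.3+t) = t(t+30), so t² = 30×10.3 = 309.
t* = √309 = 17.58 s.

17.58 s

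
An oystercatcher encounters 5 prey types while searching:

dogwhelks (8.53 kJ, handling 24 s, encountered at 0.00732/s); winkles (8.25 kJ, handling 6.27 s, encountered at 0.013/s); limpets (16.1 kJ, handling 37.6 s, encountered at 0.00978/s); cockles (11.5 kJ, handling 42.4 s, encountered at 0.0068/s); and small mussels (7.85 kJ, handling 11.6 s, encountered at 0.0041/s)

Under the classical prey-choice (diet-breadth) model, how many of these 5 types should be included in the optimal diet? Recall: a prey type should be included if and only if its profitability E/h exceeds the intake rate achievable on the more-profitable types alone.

Profitabilities (E/h, kJ/s): winkles 1.32, small mussels 0.677, limpets 0.428, dogwhelks 0.355, cockles 0.271. Add prey in this order while the next type's profitability exceeds the intake rate on those already taken.
Rate on top 1: 0.09917. small mussels: 0.677 > 0.09917 → include.
Rate on top 2: 0.1235. limpets: 0.428 > 0.1235 → include.
Rate on top 3: 0.1984. dogwhelks: 0.355 > 0.1984 → include.
Rate on top 4: 0.2149. cockles: 0.271 > 0.2149 → include.
Optimal diet: winkles, small mussels, limpets, dogwhelks, cockles — 5 of 5 types.

5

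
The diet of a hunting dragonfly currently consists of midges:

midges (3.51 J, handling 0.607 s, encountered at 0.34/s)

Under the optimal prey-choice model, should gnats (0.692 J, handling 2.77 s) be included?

On midges alone, R = ΣλE/(1+Σλh) = 1.193/1.206 = 0.9892 J/s.
gnats: E/h = 0.692/2.77 = 0.2498 J/s.
Since 0.2498 < R, time spent handling gnats is better spent searching.

No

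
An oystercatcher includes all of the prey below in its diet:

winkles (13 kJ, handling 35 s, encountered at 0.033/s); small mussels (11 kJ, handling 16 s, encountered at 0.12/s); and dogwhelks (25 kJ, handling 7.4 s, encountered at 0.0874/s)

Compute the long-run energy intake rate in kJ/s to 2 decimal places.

0.83 kJ/s

R = (0.033×13 + 0.12×11 + 0.0874×25) / (1 + 0.033×35 + 0.12×16 + 0.0874×7.4) = 3.934/4.722 = 0.8332 kJ/s.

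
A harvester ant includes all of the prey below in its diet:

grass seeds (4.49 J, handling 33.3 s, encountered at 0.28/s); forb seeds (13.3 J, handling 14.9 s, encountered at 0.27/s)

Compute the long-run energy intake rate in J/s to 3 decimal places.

0.338 J/s

R = Σλ_iE_i / (1 + Σλ_ih_i)
Numerator: 0.28×4.49 + 0.27×13.3 = 4.848
Denominator: 1 + 0.28×33.3 + 0.27×14.9 = 14.35
R = 4.848/14.35 = 0.3379 J/s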